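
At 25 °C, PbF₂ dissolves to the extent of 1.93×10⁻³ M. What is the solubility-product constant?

Ksp = 2.88×10⁻⁸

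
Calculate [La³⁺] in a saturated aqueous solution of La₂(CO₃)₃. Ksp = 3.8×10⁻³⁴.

La₂(CO₃)₃(s) ⇌ 2 La³⁺(aq) + 3 CO₃²⁻(aq)
Call the molar solubility s, so that [La³⁺] = 2s and [CO₃²⁻] = 3s.
Ksp = [La³⁺]^2[CO₃²⁻]^3 = (2s)^2 · (3s)^3 = 108s^5 = 3.8×10⁻³⁴
s = 8.1×10⁻⁸ M
[La³⁺] = 2s = 1.6×10⁻⁷ M

1.6×10⁻⁷ M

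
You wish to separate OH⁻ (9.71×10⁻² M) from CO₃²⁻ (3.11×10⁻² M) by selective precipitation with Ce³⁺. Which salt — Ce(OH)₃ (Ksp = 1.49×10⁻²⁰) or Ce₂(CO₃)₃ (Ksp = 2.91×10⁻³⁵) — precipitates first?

The threshold for precipitation is Q = Ksp.
For Ce(OH)₃: [Ce³⁺] = (Ksp/[OH⁻]^3) = 1.63×10⁻¹⁷ M
For Ce₂(CO₃)₃: [Ce³⁺] = (Ksp/[CO₃²⁻]^3)^(1/2) = 9.84×10⁻¹⁶ M
Since Ce(OH)₃ needs less Ce³⁺ to reach saturation, it precipitates first.

Ce(OH)₃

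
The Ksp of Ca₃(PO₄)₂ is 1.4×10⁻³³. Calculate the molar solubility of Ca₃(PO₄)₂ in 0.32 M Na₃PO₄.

Ca₃(PO₄)₂(s) ⇌ 3 Ca²⁺(aq) + 2 PO₄³⁻(aq)
Let s be the solubility of Ca₃(PO₄)₂ here. The common ion gives [PO₄³⁻] ≈ 0.32 M, and [Ca²⁺] = 3s.
Ksp = [Ca²⁺]^3[PO₄³⁻]^2 = (3s)^3(0.32)^2
(3s)^3 = 1.4×10⁻³³ / (0.32)^2 = 1.4×10⁻³²
s = 8.0×10⁻¹² M

8.0×10⁻¹² M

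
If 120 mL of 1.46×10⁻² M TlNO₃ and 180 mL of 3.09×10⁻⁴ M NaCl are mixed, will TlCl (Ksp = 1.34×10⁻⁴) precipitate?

The combined volume is 300 mL.
[Tl⁺] = (1.46×10⁻²)(120)/300 = 5.84×10⁻³ M
[Cl⁻] = (3.09×10⁻⁴)(180)/300 = 1.85×10⁻⁴ M
Q = [Tl⁺][Cl⁻] = 1.08×10⁻⁶
Q < Ksp (1.08×10⁻⁶ vs 1.34×10⁻⁴); the solution remains unsaturated and no precipitate forms.

No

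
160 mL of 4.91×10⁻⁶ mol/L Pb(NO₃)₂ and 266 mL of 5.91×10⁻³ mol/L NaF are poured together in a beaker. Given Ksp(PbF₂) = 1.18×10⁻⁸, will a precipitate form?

After mixing, V = 160 mL + 266 mL = 426 mL.
[Pb²⁺] = (4.91×10⁻⁶)(160)/426 = 1.84×10⁻⁶ mol/L
[F⁻] = (5.91×10⁻³)(266)/426 = 3.69×10⁻³ mol/L
Q = [Pb²⁺][F⁻]^2 = 2.51×10⁻¹¹
Q = 2.51×10⁻¹¹ < Ksp = 1.18×10⁻⁸, so the solution is unsaturated and no precipitate forms.

No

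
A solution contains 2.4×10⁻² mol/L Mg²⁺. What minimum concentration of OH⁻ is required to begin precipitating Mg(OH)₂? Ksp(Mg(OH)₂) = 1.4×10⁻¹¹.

2.4×10⁻⁵ M

Each salt precipitates once Q = Ksp for that salt.
Mg(OH)₂(s) ⇌ Mg²⁺(aq) + 2 OH⁻(aq)
Ksp = [Mg²⁺][OH⁻]^2 = [OH⁻]^2(2.4×10⁻²)
[OH⁻]^2 = 1.4×10⁻¹¹ / (2.4×10⁻²) = 5.8×10⁻¹⁰
[OH⁻] = 2.4×10⁻⁵ mol/L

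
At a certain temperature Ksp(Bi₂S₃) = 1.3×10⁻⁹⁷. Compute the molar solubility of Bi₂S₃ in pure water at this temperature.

1.6×10⁻²⁰ M

Bi₂S₃(s) ⇌ 2 Bi³⁺(aq) + 3 S²⁻(aq)
For each mole of Bi₂S₃ that dissolves per liter, [Bi³⁺] = 2s and [S²⁻] = 3s; let s denote this solubility.
Ksp = [Bi³⁺]^2[S²⁻]^3 = (2s)^2 · (3s)^3 = 108s^5
108s^5 = 1.3×10⁻⁹⁷  ⇒  s^5 = 1.2×10⁻⁹⁹
s = (1.2×10⁻⁹⁹)^(1/5) = 1.6×10⁻²⁰ M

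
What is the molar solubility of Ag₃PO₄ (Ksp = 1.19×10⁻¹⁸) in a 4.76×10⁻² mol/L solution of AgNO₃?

1.10×10⁻¹⁴ M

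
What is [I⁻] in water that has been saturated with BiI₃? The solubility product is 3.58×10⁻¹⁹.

3.22×10⁻⁵ M

BiI₃(s) ⇌ Bi³⁺(aq) + 3 I⁻(aq)
With molar solubility s: [Bi³⁺] = s, [I⁻] = 3s.
Ksp = [Bi³⁺][I⁻]^3 = s · (3s)^3 = 27s^4 = 3.58×10⁻¹⁹
s = 1.07×10⁻⁵ M
[I⁻] = 3s = 3.22×10⁻⁵ M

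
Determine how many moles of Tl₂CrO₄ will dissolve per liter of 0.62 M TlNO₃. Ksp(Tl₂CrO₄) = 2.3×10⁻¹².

Tl₂CrO₄(s) ⇌ 2 Tl⁺(aq) + CrO₄²⁻(aq)
Let s be the solubility of Tl₂CrO₄ here. The common ion gives [Tl⁺] ≈ 0.62 M, and [CrO₄²⁻] = s.
Ksp = [Tl⁺]^2[CrO₄²⁻] = (0.62)^2s
s = 2.3×10⁻¹² / (0.62)^2 = 6.0×10⁻¹²
s = 6.0×10⁻¹² M

6.0×10⁻¹² M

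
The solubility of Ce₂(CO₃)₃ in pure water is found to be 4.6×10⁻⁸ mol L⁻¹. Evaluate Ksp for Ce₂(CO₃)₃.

Ksp = 2.2×10⁻³⁵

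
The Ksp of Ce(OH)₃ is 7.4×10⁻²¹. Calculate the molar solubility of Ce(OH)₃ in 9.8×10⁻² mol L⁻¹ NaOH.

Ce(OH)₃(s) ⇌ Ce³⁺(aq) + 3 OH⁻(aq)
Let s be the solubility of Ce(OH)₃ here. The common ion gives [OH⁻] ≈ 9.8×10⁻² mol L⁻¹, and [Ce³⁺] = s.
Ksp = [Ce³⁺][OH⁻]^3 = s(9.8×10⁻²)^3
s = 7.4×10⁻²¹ / (9.8×10⁻²)^3 = 7.9×10⁻¹⁸
s = 7.9×10⁻¹⁸ mol L⁻¹

7.9×10⁻¹⁸ M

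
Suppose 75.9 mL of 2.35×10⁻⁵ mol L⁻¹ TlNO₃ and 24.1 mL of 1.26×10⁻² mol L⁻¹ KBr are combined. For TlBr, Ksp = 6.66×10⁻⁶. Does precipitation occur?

No

The combined volume is 100 mL.
[Tl⁺] = (2.35×10⁻⁵)(75.9)/100 = 1.78×10⁻⁵ mol L⁻¹
[Br⁻] = (1.26×10⁻²)(24.1)/100 = 3.04×10⁻³ mol L⁻¹
Q = [Tl⁺][Br⁻] = 5.42×10⁻⁸
Since Q (5.42×10⁻⁸) is less than Ksp (6.66×10⁻⁶), no TlBr precipitates.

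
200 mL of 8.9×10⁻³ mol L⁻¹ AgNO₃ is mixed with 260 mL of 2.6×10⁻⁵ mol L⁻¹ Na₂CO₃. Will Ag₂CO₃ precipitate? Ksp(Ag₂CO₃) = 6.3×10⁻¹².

Yes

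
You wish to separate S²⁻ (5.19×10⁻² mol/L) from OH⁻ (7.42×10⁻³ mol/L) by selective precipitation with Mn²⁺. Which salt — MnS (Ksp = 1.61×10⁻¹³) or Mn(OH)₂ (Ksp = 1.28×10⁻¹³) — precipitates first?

MnS

Precipitation begins when Q = Ksp.
For MnS: [Mn²⁺] = (Ksp/[S²⁻]) = 3.10×10⁻¹² mol/L
For Mn(OH)₂: [Mn²⁺] = (Ksp/[OH⁻]^2) = 2.32×10⁻⁹ mol/L
The smaller threshold [Mn²⁺] is reached first, so MnS precipitates first.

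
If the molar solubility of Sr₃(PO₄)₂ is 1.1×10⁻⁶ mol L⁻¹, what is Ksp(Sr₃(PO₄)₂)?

Sr₃(PO₄)₂(s) ⇌ 3 Sr²⁺(aq) + 2 PO₄³⁻(aq)
For each mole of Sr₃(PO₄)₂ that dissolves per liter, [Sr²⁺] = 3s and [PO₄³⁻] = 2s; let s denote this solubility.
Ksp = [Sr²⁺]^3[PO₄³⁻]^2 = (3s)^3 · (2s)^2 = 108s^5
Ksp = 108 × (1.1×10⁻⁶)^5 = 1.7×10⁻²⁸

Ksp = 1.7×10⁻²⁸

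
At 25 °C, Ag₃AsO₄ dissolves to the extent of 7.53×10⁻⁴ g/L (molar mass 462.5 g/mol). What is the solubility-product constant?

Convert to molarity: s = 7.53×10⁻⁴ / 462.5 = 1.6281×10⁻⁶ mol/L
Ag₃AsO₄(s) ⇌ 3 Ag⁺(aq) + AsO₄³⁻(aq)
Call the molar solubility s, so that [Ag⁺] = 3s and [AsO₄³⁻] = s.
Ksp = [Ag⁺]^3[AsO₄³⁻] = (3s)^3 · s = 27s^4
Ksp = 27 × (1.6281×10⁻⁶)^4 = 1.90×10⁻²²

Ksp = 1.90×10⁻²²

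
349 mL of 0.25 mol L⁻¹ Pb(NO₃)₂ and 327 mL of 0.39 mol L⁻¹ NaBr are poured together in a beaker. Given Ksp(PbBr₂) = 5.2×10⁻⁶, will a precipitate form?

The combined volume is 676 mL.
[Pb²⁺] = (0.25)(349)/676 = 0.13 mol L⁻¹
[Br⁻] = (0.39)(327)/676 = 0.19 mol L⁻¹
Q = [Pb²⁺][Br⁻]^2 = 4.6×10⁻³
Because Q > Ksp (4.6×10⁻³ vs 5.2×10⁻⁶), a precipitate of PbBr₂ forms.

Yes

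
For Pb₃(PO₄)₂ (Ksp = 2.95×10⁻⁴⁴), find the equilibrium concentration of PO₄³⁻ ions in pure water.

Pb₃(PO₄)₂(s) ⇌ 3 Pb²⁺(aq) + 2 PO₄³⁻(aq)
Call the molar solubility s, so that [Pb²⁺] = 3s and [PO₄³⁻] = 2s.
Ksp = [Pb²⁺]^3[PO₄³⁻]^2 = (3s)^3 · (2s)^2 = 108s^5 = 2.95×10⁻⁴⁴
s = 7.71×10⁻¹⁰ mol L⁻¹
[PO₄³⁻] = 2s = 1.54×10⁻⁹ mol L⁻¹

1.54×10⁻⁹ M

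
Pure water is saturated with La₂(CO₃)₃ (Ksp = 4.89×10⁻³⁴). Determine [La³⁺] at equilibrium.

La₂(CO₃)₃(s) ⇌ 2 La³⁺(aq) + 3 CO₃²⁻(aq)
If s mol/L of La₂(CO₃)₃ dissolves, [La³⁺] = 2s and [CO₃²⁻] = 3s.
Ksp = [La³⁺]^2[CO₃²⁻]^3 = (2s)^2 · (3s)^3 = 108s^5 = 4.89×10⁻³⁴
s = 8.53×10⁻⁸ mol/L
[La³⁺] = 2s = 1.71×10⁻⁷ mol/L

1.71×10⁻⁷ M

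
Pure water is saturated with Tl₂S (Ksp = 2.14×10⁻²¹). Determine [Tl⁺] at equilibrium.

1.62×10⁻⁷ M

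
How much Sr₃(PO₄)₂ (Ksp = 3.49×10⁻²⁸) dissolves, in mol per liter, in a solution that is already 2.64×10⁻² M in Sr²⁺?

2.18×10⁻¹² M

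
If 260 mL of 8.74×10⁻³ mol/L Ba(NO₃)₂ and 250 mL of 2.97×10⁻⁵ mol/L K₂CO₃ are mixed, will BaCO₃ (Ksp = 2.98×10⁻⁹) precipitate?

The combined volume is 510 mL.
[Ba²⁺] = (8.74×10⁻³)(260)/510 = 4.46×10⁻³ mol/L
[CO₃²⁻] = (2.97×10⁻⁵)(250)/510 = 1.46×10⁻⁵ mol/L
Q = [Ba²⁺][CO₃²⁻] = 6.49×10⁻⁸
Because Q > Ksp (6.49×10⁻⁸ vs 2.98×10⁻⁹), a precipitate of BaCO₃ forms.

Yes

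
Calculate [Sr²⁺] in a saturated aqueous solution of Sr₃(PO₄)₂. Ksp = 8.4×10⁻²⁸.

Sr₃(PO₄)₂(s) ⇌ 3 Sr²⁺(aq) + 2 PO₄³⁻(aq)
If s mol/L of Sr₃(PO₄)₂ dissolves, [Sr²⁺] = 3s and [PO₄³⁻] = 2s.
Ksp = [Sr²⁺]^3[PO₄³⁻]^2 = (3s)^3 · (2s)^2 = 108s^5 = 8.4×10⁻²⁸
s = 1.5×10⁻⁶ mol L⁻¹
[Sr²⁺] = 3s = 4.5×10⁻⁶ mol L⁻¹

4.5×10⁻⁶ M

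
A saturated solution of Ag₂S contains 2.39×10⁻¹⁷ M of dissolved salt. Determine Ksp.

Ag₂S(s) ⇌ 2 Ag⁺(aq) + S²⁻(aq)
For each mole of Ag₂S that dissolves per liter, [Ag⁺] = 2s and [S²⁻] = s; let s denote this solubility.
Ksp = [Ag⁺]^2[S²⁻] = (2s)^2 · s = 4s^3
Ksp = 4 × (2.39×10⁻¹⁷)^3 = 5.46×10⁻⁵⁰

Ksp = 5.46×10⁻⁵⁰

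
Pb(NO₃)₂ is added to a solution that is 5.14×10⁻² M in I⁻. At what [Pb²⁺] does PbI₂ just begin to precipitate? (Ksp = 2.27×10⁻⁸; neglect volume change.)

8.59×10⁻⁶ M

Each salt precipitates once Q = Ksp for that salt.
PbI₂(s) ⇌ Pb²⁺(aq) + 2 I⁻(aq)
Ksp = [Pb²⁺][I⁻]^2 = [Pb²⁺](5.14×10⁻²)^2
[Pb²⁺] = 2.27×10⁻⁸ / (5.14×10⁻²)^2 = 8.59×10⁻⁶
[Pb²⁺] = 8.59×10⁻⁶ M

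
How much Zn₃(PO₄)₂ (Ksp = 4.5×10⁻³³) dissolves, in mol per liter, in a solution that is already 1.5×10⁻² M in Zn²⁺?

Zn₃(PO₄)₂(s) ⇌ 3 Zn²⁺(aq) + 2 PO₄³⁻(aq)
Let s be the solubility of Zn₃(PO₄)₂ here. The common ion gives [Zn²⁺] ≈ 1.5×10⁻² M, and [PO₄³⁻] = 2s.
Ksp = [Zn²⁺]^3[PO₄³⁻]^2 = (1.5×10⁻²)^3(2s)^2
(2s)^2 = 4.5×10⁻³³ / (1.5×10⁻²)^3 = 1.3×10⁻²⁷
s = 1.8×10⁻¹⁴ M

1.8×10⁻¹⁴ M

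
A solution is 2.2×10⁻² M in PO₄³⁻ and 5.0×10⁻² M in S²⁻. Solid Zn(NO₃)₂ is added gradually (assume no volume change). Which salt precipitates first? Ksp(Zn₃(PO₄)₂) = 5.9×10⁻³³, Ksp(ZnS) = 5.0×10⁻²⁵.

ZnS

Precipitation of each salt begins when its ion product equals Ksp.
For Zn₃(PO₄)₂: [Zn²⁺] = (Ksp/[PO₄³⁻]^2)^(1/3) = 2.3×10⁻¹⁰ M
For ZnS: [Zn²⁺] = (Ksp/[S²⁻]) = 1.0×10⁻²³ M
The smaller threshold [Zn²⁺] is reached first, so ZnS precipitates first.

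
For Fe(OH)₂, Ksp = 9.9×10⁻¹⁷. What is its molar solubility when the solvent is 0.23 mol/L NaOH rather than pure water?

Fe(OH)₂(s) ⇌ Fe²⁺(aq) + 2 OH⁻(aq)
With OH⁻ already at 0.23 mol/L and s small, take [OH⁻] ≈ 0.23 mol/L and [Fe²⁺] = s.
Ksp = [Fe²⁺][OH⁻]^2 = s(0.23)^2
s = 9.9×10⁻¹⁷ / (0.23)^2 = 1.9×10⁻¹⁵
s = 1.9×10⁻¹⁵ mol/L

1.9×10⁻¹⁵ M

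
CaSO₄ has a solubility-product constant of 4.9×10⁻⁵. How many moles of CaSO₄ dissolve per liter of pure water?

7.0×10⁻³ M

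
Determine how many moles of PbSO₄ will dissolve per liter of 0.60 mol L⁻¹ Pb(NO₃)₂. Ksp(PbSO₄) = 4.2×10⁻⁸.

7.0×10⁻⁸ M

PbSO₄(s) ⇌ Pb²⁺(aq) + SO₄²⁻(aq)
Pb²⁺ is already present at 0.60 mol L⁻¹. If s mol/L of PbSO₄ dissolves, [SO₄²⁻] = s while [Pb²⁺] ≈ 0.60 mol L⁻¹.
Ksp = [Pb²⁺][SO₄²⁻] = (0.60)s
s = 4.2×10⁻⁸ / (0.60) = 7.0×10⁻⁸
s = 7.0×10⁻⁸ mol L⁻¹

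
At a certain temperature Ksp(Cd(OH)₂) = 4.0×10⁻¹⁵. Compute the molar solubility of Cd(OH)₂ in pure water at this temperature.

Cd(OH)₂(s) ⇌ Cd²⁺(aq) + 2 OH⁻(aq)
With molar solubility s: [Cd²⁺] = s, [OH⁻] = 2s.
Ksp = [Cd²⁺][OH⁻]^2 = s · (2s)^2 = 4s^3
4s^3 = 4.0×10⁻¹⁵  ⇒  s^3 = 1.0×10⁻¹⁵
Taking the 3rd root, s = 1.0×10⁻⁵ mol L⁻¹.

1.0×10⁻⁵ M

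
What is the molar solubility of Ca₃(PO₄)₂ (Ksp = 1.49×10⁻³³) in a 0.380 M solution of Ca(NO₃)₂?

8.24×10⁻¹⁷ M

Ca₃(PO₄)₂(s) ⇌ 3 Ca²⁺(aq) + 2 PO₄³⁻(aq)
With Ca²⁺ already at 0.380 M and s small, take [Ca²⁺] ≈ 0.380 M and [PO₄³⁻] = 2s.
Ksp = [Ca²⁺]^3[PO₄³⁻]^2 = (0.380)^3(2s)^2
(2s)^2 = 1.49×10⁻³³ / (0.380)^3 = 2.72×10⁻³²
s = 8.24×10⁻¹⁷ M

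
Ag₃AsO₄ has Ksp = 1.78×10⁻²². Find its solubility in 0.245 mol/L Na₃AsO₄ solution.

Ag₃AsO₄(s) ⇌ 3 Ag⁺(aq) + AsO₄³⁻(aq)
Let s be the solubility of Ag₃AsO₄ here. The common ion gives [AsO₄³⁻] ≈ 0.245 mol/L, and [Ag⁺] = 3s.
Ksp = [Ag⁺]^3[AsO₄³⁻] = (3s)^3(0.245)
(3s)^3 = 1.78×10⁻²² / (0.245) = 7.27×10⁻²²
s = 3.00×10⁻⁸ mol/L

3.00×10⁻⁸ M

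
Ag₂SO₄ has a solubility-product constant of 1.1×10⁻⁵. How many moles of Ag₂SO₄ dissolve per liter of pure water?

Ag₂SO₄(s) ⇌ 2 Ag⁺(aq) + SO₄²⁻(aq)
If s mol/L of Ag₂SO₄ dissolves, [Ag⁺] = 2s and [SO₄²⁻] = s.
Ksp = [Ag⁺]^2[SO₄²⁻] = (2s)^2 · s = 4s^3
4s^3 = 1.1×10⁻⁵  ⇒  s^3 = 2.8×10⁻⁶
Taking the 3rd root, s = 1.4×10⁻² M.

1.4×10⁻² M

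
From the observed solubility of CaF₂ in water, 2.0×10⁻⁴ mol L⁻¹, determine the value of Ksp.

Ksp = 3.2×10⁻¹¹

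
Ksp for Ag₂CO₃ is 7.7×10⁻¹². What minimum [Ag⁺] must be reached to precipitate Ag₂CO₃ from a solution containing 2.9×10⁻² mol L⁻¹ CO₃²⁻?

1.6×10⁻⁵ M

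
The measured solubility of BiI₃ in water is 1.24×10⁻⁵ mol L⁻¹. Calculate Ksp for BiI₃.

BiI₃(s) ⇌ Bi³⁺(aq) + 3 I⁻(aq)
Let s be the molar solubility. Then [Bi³⁺] = s and [I⁻] = 3s.
Ksp = [Bi³⁺][I⁻]^3 = s · (3s)^3 = 27s^4
Ksp = 27 × (1.24×10⁻⁵)^4 = 6.38×10⁻¹⁹

Ksp = 6.38×10⁻¹⁹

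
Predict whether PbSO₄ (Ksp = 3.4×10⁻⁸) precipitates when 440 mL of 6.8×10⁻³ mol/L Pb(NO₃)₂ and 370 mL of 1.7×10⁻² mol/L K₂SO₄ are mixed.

Yes

Total volume after mixing = 440 + 370 = 810 mL.
[Pb²⁺] = (6.8×10⁻³)(440)/810 = 3.7×10⁻³ mol/L
[SO₄²⁻] = (1.7×10⁻²)(370)/810 = 7.8×10⁻³ mol/L
Q = [Pb²⁺][SO₄²⁻] = 2.9×10⁻⁵
Q = 2.9×10⁻⁵ > Ksp = 3.4×10⁻⁸, so the solution is supersaturated and PbSO₄ precipitates.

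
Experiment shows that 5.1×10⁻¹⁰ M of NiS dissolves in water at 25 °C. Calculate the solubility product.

Ksp = 2.6×10⁻¹⁹

NiS(s) ⇌ Ni²⁺(aq) + S²⁻(aq)
If s mol/L of NiS dissolves, [Ni²⁺] = s and [S²⁻] = s.
Ksp = [Ni²⁺][S²⁻] = s · s = s^2
Ksp = (5.1×10⁻¹⁰)^2 = 2.6×10⁻¹⁹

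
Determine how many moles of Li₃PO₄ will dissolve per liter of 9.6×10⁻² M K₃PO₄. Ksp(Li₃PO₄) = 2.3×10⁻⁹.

Li₃PO₄(s) ⇌ 3 Li⁺(aq) + PO₄³⁻(aq)
Let s be the solubility of Li₃PO₄ here. The common ion gives [PO₄³⁻] ≈ 9.6×10⁻² M, and [Li⁺] = 3s.
Ksp = [Li⁺]^3[PO₄³⁻] = (3s)^3(9.6×10⁻²)
(3s)^3 = 2.3×10⁻⁹ / (9.6×10⁻²) = 2.4×10⁻⁸
s = 9.6×10⁻⁴ M

9.6×10⁻⁴ M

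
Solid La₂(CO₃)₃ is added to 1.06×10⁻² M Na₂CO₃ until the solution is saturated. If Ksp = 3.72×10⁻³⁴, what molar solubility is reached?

8.84×10⁻¹⁵ M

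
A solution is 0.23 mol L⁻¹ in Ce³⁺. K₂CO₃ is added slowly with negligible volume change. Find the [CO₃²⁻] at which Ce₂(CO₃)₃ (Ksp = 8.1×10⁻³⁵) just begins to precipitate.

Each salt precipitates once Q = Ksp for that salt.
Ce₂(CO₃)₃(s) ⇌ 2 Ce³⁺(aq) + 3 CO₃²⁻(aq)
Ksp = [Ce³⁺]^2[CO₃²⁻]^3 = [CO₃²⁻]^3(0.23)^2
[CO₃²⁻]^3 = 8.1×10⁻³⁵ / (0.23)^2 = 1.5×10⁻³³
[CO₃²⁻] = 1.2×10⁻¹¹ mol L⁻¹

1.2×10⁻¹¹ M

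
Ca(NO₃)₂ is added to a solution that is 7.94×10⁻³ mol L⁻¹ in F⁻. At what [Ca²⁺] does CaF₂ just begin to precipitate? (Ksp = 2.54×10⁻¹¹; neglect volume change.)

The threshold for precipitation is Q = Ksp.
CaF₂(s) ⇌ Ca²⁺(aq) + 2 F⁻(aq)
Ksp = [Ca²⁺][F⁻]^2 = [Ca²⁺](7.94×10⁻³)^2
[Ca²⁺] = 2.54×10⁻¹¹ / (7.94×10⁻³)^2 = 4.03×10⁻⁷
[Ca²⁺] = 4.03×10⁻⁷ mol L⁻¹

4.03×10⁻⁷ M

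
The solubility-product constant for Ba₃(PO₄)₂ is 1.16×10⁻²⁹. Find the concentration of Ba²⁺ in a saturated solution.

Ba₃(PO₄)₂(s) ⇌ 3 Ba²⁺(aq) + 2 PO₄³⁻(aq)
For each mole of Ba₃(PO₄)₂ that dissolves per liter, [Ba²⁺] = 3s and [PO₄³⁻] = 2s; let s denote this solubility.
Ksp = [Ba²⁺]^3[PO₄³⁻]^2 = (3s)^3 · (2s)^2 = 108s^5 = 1.16×10⁻²⁹
s = 6.40×10⁻⁷ M
[Ba²⁺] = 3s = 1.92×10⁻⁶ M

1.92×10⁻⁶ M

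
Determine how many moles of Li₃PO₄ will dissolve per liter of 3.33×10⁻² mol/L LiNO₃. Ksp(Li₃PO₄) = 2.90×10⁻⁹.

7.85×10⁻⁵ M

Li₃PO₄(s) ⇌ 3 Li⁺(aq) + PO₄³⁻(aq)
With Li⁺ already at 3.33×10⁻² mol/L and s small, take [Li⁺] ≈ 3.33×10⁻² mol/L and [PO₄³⁻] = s.
Ksp = [Li⁺]^3[PO₄³⁻] = (3.33×10⁻²)^3s
s = 2.90×10⁻⁹ / (3.33×10⁻²)^3 = 7.85×10⁻⁵
s = 7.85×10⁻⁵ mol/L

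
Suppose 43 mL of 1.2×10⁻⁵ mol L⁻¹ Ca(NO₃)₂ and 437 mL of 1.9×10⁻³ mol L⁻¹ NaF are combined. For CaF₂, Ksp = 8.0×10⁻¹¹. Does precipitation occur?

No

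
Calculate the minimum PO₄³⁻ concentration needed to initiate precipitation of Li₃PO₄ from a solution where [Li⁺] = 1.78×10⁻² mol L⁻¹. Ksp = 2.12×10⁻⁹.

3.76×10⁻⁴ M

A salt starts to precipitate once the ion product Q reaches its Ksp.
Li₃PO₄(s) ⇌ 3 Li⁺(aq) + PO₄³⁻(aq)
Ksp = [Li⁺]^3[PO₄³⁻] = [PO₄³⁻](1.78×10⁻²)^3
[PO₄³⁻] = 2.12×10⁻⁹ / (1.78×10⁻²)^3 = 3.76×10⁻⁴
[PO₄³⁻] = 3.76×10⁻⁴ mol L⁻¹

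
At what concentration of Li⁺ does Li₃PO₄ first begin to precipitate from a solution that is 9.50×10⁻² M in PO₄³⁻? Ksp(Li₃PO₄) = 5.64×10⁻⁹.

3.90×10⁻³ M

The threshold for precipitation is Q = Ksp.
Li₃PO₄(s) ⇌ 3 Li⁺(aq) + PO₄³⁻(aq)
Ksp = [Li⁺]^3[PO₄³⁻] = [Li⁺]^3(9.50×10⁻²)
[Li⁺]^3 = 5.64×10⁻⁹ / (9.50×10⁻²) = 5.94×10⁻⁸
[Li⁺] = 3.90×10⁻³ M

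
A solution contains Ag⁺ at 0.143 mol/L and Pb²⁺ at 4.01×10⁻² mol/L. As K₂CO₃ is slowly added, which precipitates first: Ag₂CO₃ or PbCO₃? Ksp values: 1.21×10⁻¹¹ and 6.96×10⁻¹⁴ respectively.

PbCO₃

Each salt precipitates once Q = Ksp for that salt.
For Ag₂CO₃: [CO₃²⁻] = (Ksp/[Ag⁺]^2) = 5.92×10⁻¹⁰ mol/L
For PbCO₃: [CO₃²⁻] = (Ksp/[Pb²⁺]) = 1.74×10⁻¹² mol/L
PbCO₃ requires the lower [CO₃²⁻], so it precipitates first.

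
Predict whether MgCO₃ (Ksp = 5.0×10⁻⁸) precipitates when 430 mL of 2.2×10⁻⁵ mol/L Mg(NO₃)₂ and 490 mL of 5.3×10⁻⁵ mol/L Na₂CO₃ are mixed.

No

Total volume after mixing = 430 + 490 = 920 mL.
[Mg²⁺] = (2.2×10⁻⁵)(430)/920 = 1.0×10⁻⁵ mol/L
[CO₃²⁻] = (5.3×10⁻⁵)(490)/920 = 2.8×10⁻⁵ mol/L
Q = [Mg²⁺][CO₃²⁻] = 2.9×10⁻¹⁰
Since Q (2.9×10⁻¹⁰) is less than Ksp (5.0×10⁻⁸), no MgCO₃ precipitates.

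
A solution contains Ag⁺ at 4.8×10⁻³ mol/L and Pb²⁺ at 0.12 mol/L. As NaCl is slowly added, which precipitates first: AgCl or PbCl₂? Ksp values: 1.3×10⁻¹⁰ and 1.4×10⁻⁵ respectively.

Each salt precipitates once Q = Ksp for that salt.
For AgCl: [Cl⁻] = (Ksp/[Ag⁺]) = 2.7×10⁻⁸ mol/L
For PbCl₂: [Cl⁻] = (Ksp/[Pb²⁺])^(1/2) = 1.1×10⁻² mol/L
The smaller threshold [Cl⁻] is reached first, so AgCl precipitates first.

AgCl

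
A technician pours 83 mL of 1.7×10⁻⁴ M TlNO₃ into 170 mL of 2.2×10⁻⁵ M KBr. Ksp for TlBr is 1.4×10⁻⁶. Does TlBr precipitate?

The combined volume is 253 mL.
[Tl⁺] = (1.7×10⁻⁴)(83)/253 = 5.6×10⁻⁵ M
[Br⁻] = (2.2×10⁻⁵)(170)/253 = 1.5×10⁻⁵ M
Q = [Tl⁺][Br⁻] = 8.2×10⁻¹⁰
Since Q (8.2×10⁻¹⁰) is less than Ksp (1.4×10⁻⁶), no TlBr precipitates.

No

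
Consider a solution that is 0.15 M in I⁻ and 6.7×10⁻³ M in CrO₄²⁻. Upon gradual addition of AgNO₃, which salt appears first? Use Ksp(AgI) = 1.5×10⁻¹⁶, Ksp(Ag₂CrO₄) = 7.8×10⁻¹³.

The threshold for precipitation is Q = Ksp.
For AgI: [Ag⁺] = (Ksp/[I⁻]) = 1.0×10⁻¹⁵ M
For Ag₂CrO₄: [Ag⁺] = (Ksp/[CrO₄²⁻])^(1/2) = 1.1×10⁻⁵ M
The smaller threshold [Ag⁺] is reached first, so AgI precipitates first.

AgI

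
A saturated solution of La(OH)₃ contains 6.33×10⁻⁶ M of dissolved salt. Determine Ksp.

La(OH)₃(s) ⇌ La³⁺(aq) + 3 OH⁻(aq)
For each mole of La(OH)₃ that dissolves per liter, [La³⁺] = s and [OH⁻] = 3s; let s denote this solubility.
Ksp = [La³⁺][OH⁻]^3 = s · (3s)^3 = 27s^4
Ksp = 27 × (6.33×10⁻⁶)^4 = 4.33×10⁻²⁰

Ksp = 4.33×10⁻²⁰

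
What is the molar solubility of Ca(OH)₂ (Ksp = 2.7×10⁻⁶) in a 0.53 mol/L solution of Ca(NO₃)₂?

Ca(OH)₂(s) ⇌ Ca²⁺(aq) + 2 OH⁻(aq)
Ca²⁺ is already present at 0.53 mol/L. If s mol/L of Ca(OH)₂ dissolves, [OH⁻] = 2s while [Ca²⁺] ≈ 0.53 mol/L.
Ksp = [Ca²⁺][OH⁻]^2 = (0.53)(2s)^2
(2s)^2 = 2.7×10⁻⁶ / (0.53) = 5.1×10⁻⁶
s = 1.1×10⁻³ mol/L

1.1×10⁻³ M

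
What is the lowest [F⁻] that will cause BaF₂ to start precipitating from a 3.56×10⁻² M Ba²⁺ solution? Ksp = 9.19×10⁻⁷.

Precipitation begins when Q = Ksp.
BaF₂(s) ⇌ Ba²⁺(aq) + 2 F⁻(aq)
Ksp = [Ba²⁺][F⁻]^2 = [F⁻]^2(3.56×10⁻²)
[F⁻]^2 = 9.19×10⁻⁷ / (3.56×10⁻²) = 2.58×10⁻⁵
[F⁻] = 5.08×10⁻³ M

5.08×10⁻³ M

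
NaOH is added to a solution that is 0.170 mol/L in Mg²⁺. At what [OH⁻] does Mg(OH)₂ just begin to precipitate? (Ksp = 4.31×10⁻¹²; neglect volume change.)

Precipitation of each salt begins when its ion product equals Ksp.
Mg(OH)₂(s) ⇌ Mg²⁺(aq) + 2 OH⁻(aq)
Ksp = [Mg²⁺][OH⁻]^2 = [OH⁻]^2(0.170)
[OH⁻]^2 = 4.31×10⁻¹² / (0.170) = 2.54×10⁻¹¹
[OH⁻] = 5.04×10⁻⁶ mol/L

5.04×10⁻⁶ M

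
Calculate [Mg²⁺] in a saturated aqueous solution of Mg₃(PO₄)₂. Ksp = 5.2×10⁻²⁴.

2.6×10⁻⁵ M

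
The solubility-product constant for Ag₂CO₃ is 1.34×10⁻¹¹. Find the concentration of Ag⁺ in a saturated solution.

2.99×10⁻⁴ M

Ag₂CO₃(s) ⇌ 2 Ag⁺(aq) + CO₃²⁻(aq)
Let s be the molar solubility. Then [Ag⁺] = 2s and [CO₃²⁻] = s.
Ksp = [Ag⁺]^2[CO₃²⁻] = (2s)^2 · s = 4s^3 = 1.34×10⁻¹¹
s = 1.50×10⁻⁴ M
[Ag⁺] = 2s = 2.99×10⁻⁴ M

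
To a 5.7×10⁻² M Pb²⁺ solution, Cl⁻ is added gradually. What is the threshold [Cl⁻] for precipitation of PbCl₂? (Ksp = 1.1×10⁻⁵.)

1.4×10⁻² M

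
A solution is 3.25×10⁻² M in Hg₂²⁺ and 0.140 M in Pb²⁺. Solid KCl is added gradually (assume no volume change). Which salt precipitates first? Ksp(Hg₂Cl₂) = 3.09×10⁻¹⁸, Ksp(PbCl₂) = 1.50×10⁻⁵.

Each salt precipitates once Q = Ksp for that salt.
For Hg₂Cl₂: [Cl⁻] = (Ksp/[Hg₂²⁺])^(1/2) = 9.75×10⁻⁹ M
For PbCl₂: [Cl⁻] = (Ksp/[Pb²⁺])^(1/2) = 1.04×10⁻² M
Hg₂Cl₂ requires the lower [Cl⁻], so it precipitates first.

Hg₂Cl₂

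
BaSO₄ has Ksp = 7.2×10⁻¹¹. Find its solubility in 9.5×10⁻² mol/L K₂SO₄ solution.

BaSO₄(s) ⇌ Ba²⁺(aq) + SO₄²⁻(aq)
The solution already contains SO₄²⁻ at 9.5×10⁻² mol/L. Let s be the molar solubility of BaSO₄.
[SO₄²⁻] ≈ 9.5×10⁻² mol/L (common ion dominates); [Ba²⁺] = s.
Ksp = [Ba²⁺][SO₄²⁻] = s(9.5×10⁻²)
s = 7.2×10⁻¹¹ / (9.5×10⁻²) = 7.6×10⁻¹⁰
s = 7.6×10⁻¹⁰ mol/L

7.6×10⁻¹⁰ M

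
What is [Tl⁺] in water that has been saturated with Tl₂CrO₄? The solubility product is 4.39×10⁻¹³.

9.58×10⁻⁵ M

Tl₂CrO₄(s) ⇌ 2 Tl⁺(aq) + CrO₄²⁻(aq)
If s mol/L of Tl₂CrO₄ dissolves, [Tl⁺] = 2s and [CrO₄²⁻] = s.
Ksp = [Tl⁺]^2[CrO₄²⁻] = (2s)^2 · s = 4s^3 = 4.39×10⁻¹³
s = 4.79×10⁻⁵ mol/L
[Tl⁺] = 2s = 9.58×10⁻⁵ mol/L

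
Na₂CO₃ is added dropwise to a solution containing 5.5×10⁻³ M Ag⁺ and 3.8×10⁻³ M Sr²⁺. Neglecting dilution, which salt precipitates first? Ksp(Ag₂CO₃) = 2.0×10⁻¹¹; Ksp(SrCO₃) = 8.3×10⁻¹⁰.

Each salt precipitates once Q = Ksp for that salt.
For Ag₂CO₃: [CO₃²⁻] = (Ksp/[Ag⁺]^2) = 6.6×10⁻⁷ M
For SrCO₃: [CO₃²⁻] = (Ksp/[Sr²⁺]) = 2.2×10⁻⁷ M
SrCO₃ requires the lower [CO₃²⁻], so it precipitates first.

SrCO₃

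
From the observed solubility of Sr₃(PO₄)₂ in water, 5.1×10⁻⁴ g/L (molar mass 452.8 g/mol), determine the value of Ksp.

s = (5.1×10⁻⁴ g L⁻¹)/(452.8 g mol⁻¹) = 1.126×10⁻⁶ M
Sr₃(PO₄)₂(s) ⇌ 3 Sr²⁺(aq) + 2 PO₄³⁻(aq)
Let s be the molar solubility. Then [Sr²⁺] = 3s and [PO₄³⁻] = 2s.
Ksp = [Sr²⁺]^3[PO₄³⁻]^2 = (3s)^3 · (2s)^2 = 108s^5
Ksp = 108 × (1.126×10⁻⁶)^5 = 2.0×10⁻²⁸

Ksp = 2.0×10⁻²⁸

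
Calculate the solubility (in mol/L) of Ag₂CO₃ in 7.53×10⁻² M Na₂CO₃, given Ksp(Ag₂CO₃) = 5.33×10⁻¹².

Ag₂CO₃(s) ⇌ 2 Ag⁺(aq) + CO₃²⁻(aq)
With CO₃²⁻ already at 7.53×10⁻² M and s small, take [CO₃²⁻] ≈ 7.53×10⁻² M and [Ag⁺] = 2s.
Ksp = [Ag⁺]^2[CO₃²⁻] = (2s)^2(7.53×10⁻²)
(2s)^2 = 5.33×10⁻¹² / (7.53×10⁻²) = 7.08×10⁻¹¹
s = 4.21×10⁻⁶ M

4.21×10⁻⁶ M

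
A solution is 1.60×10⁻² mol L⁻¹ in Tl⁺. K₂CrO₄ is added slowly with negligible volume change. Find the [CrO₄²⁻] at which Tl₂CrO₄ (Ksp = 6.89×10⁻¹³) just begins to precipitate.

2.69×10⁻⁹ M

Precipitation of each salt begins when its ion product equals Ksp.
Tl₂CrO₄(s) ⇌ 2 Tl⁺(aq) + CrO₄²⁻(aq)
Ksp = [Tl⁺]^2[CrO₄²⁻] = [CrO₄²⁻](1.60×10⁻²)^2
[CrO₄²⁻] = 6.89×10⁻¹³ / (1.60×10⁻²)^2 = 2.69×10⁻⁹
[CrO₄²⁻] = 2.69×10⁻⁹ mol L⁻¹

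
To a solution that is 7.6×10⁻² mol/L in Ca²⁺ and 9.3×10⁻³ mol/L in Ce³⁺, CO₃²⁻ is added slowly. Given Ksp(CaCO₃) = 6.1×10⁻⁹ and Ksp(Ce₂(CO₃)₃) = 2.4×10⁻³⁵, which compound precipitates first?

Ce₂(CO₃)₃

Precipitation of each salt begins when its ion product equals Ksp.
For CaCO₃: [CO₃²⁻] = (Ksp/[Ca²⁺]) = 8.0×10⁻⁸ mol/L
For Ce₂(CO₃)₃: [CO₃²⁻] = (Ksp/[Ce³⁺]^2)^(1/3) = 6.5×10⁻¹¹ mol/L
Since Ce₂(CO₃)₃ needs less CO₃²⁻ to reach saturation, it precipitates first.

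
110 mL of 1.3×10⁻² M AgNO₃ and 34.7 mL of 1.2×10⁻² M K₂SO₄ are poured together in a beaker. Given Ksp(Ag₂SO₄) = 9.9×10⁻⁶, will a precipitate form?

The combined volume is 144.7 mL.
[Ag⁺] = (1.3×10⁻²)(110)/144.7 = 9.9×10⁻³ M
[SO₄²⁻] = (1.2×10⁻²)(34.7)/144.7 = 2.9×10⁻³ M
Q = [Ag⁺]^2[SO₄²⁻] = 2.8×10⁻⁷
Q < Ksp (2.8×10⁻⁷ vs 9.9×10⁻⁶); the solution remains unsaturated and no precipitate forms.

No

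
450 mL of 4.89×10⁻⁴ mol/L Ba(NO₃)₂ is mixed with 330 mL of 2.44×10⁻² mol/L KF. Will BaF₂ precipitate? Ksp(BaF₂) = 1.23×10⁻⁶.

No

The combined volume is 780 mL.
[Ba²⁺] = (4.89×10⁻⁴)(450)/780 = 2.82×10⁻⁴ mol/L
[F⁻] = (2.44×10⁻²)(330)/780 = 1.03×10⁻² mol/L
Q = [Ba²⁺][F⁻]^2 = 3.01×10⁻⁸
Since Q (3.01×10⁻⁸) is less than Ksp (1.23×10⁻⁶), no BaF₂ precipitates.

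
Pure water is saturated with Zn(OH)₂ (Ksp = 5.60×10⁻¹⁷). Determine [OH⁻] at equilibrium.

4.82×10⁻⁶ M

Zn(OH)₂(s) ⇌ Zn²⁺(aq) + 2 OH⁻(aq)
If s mol/L of Zn(OH)₂ dissolves, [Zn²⁺] = s and [OH⁻] = 2s.
Ksp = [Zn²⁺][OH⁻]^2 = s · (2s)^2 = 4s^3 = 5.60×10⁻¹⁷
s = 2.41×10⁻⁶ M
[OH⁻] = 2s = 4.82×10⁻⁶ M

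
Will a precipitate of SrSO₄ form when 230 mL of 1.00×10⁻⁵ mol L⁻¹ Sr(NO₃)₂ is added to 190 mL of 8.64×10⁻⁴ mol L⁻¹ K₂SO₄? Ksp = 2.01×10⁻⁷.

No

Total volume after mixing = 230 + 190 = 420 mL.
[Sr²⁺] = (1.00×10⁻⁵)(230)/420 = 5.48×10⁻⁶ mol L⁻¹
[SO₄²⁻] = (8.64×10⁻⁴)(190)/420 = 3.91×10⁻⁴ mol L⁻¹
Q = [Sr²⁺][SO₄²⁻] = 2.14×10⁻⁹
Q = 2.14×10⁻⁹ < Ksp = 2.01×10⁻⁷, so the solution is unsaturated and no precipitate forms.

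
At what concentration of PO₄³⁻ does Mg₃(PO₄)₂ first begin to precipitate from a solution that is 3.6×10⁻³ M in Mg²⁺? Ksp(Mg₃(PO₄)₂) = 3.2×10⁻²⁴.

8.3×10⁻⁹ M

Each salt precipitates once Q = Ksp for that salt.
Mg₃(PO₄)₂(s) ⇌ 3 Mg²⁺(aq) + 2 PO₄³⁻(aq)
Ksp = [Mg²⁺]^3[PO₄³⁻]^2 = [PO₄³⁻]^2(3.6×10⁻³)^3
[PO₄³⁻]^2 = 3.2×10⁻²⁴ / (3.6×10⁻³)^3 = 6.9×10⁻¹⁷
[PO₄³⁻] = 8.3×10⁻⁹ M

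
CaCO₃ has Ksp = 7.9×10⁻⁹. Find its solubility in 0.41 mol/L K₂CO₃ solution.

1.9×10⁻⁸ M

CaCO₃(s) ⇌ Ca²⁺(aq) + CO₃²⁻(aq)
Let s be the solubility of CaCO₃ here. The common ion gives [CO₃²⁻] ≈ 0.41 mol/L, and [Ca²⁺] = s.
Ksp = [Ca²⁺][CO₃²⁻] = s(0.41)
s = 7.9×10⁻⁹ / (0.41) = 1.9×10⁻⁸
s = 1.9×10⁻⁸ mol/L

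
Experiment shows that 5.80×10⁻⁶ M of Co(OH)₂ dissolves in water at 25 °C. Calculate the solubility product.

Ksp = 7.80×10⁻¹⁶

Co(OH)₂(s) ⇌ Co²⁺(aq) + 2 OH⁻(aq)
With molar solubility s: [Co²⁺] = s, [OH⁻] = 2s.
Ksp = [Co²⁺][OH⁻]^2 = s · (2s)^2 = 4s^3
Ksp = 4 × (5.80×10⁻⁶)^3 = 7.80×10⁻¹⁶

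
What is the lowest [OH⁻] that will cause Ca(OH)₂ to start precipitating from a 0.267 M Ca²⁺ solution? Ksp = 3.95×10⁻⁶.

Precipitation begins when Q = Ksp.
Ca(OH)₂(s) ⇌ Ca²⁺(aq) + 2 OH⁻(aq)
Ksp = [Ca²⁺][OH⁻]^2 = [OH⁻]^2(0.267)
[OH⁻]^2 = 3.95×10⁻⁶ / (0.267) = 1.48×10⁻⁵
[OH⁻] = 3.85×10⁻³ M

3.85×10⁻³ M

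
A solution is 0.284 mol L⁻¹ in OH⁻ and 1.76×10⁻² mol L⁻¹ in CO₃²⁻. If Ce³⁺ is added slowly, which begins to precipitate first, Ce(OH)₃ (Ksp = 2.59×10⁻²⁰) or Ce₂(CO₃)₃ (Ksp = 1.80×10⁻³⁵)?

Ce(OH)₃

A salt starts to precipitate once the ion product Q reaches its Ksp.
For Ce(OH)₃: [Ce³⁺] = (Ksp/[OH⁻]^3) = 1.13×10⁻¹⁸ mol L⁻¹
For Ce₂(CO₃)₃: [Ce³⁺] = (Ksp/[CO₃²⁻]^3)^(1/2) = 1.82×10⁻¹⁵ mol L⁻¹
Ce(OH)₃ requires the lower [Ce³⁺], so it precipitates first.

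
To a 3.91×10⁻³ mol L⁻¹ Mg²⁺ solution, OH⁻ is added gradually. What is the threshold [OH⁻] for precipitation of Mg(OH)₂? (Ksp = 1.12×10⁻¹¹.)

5.35×10⁻⁵ M

The threshold for precipitation is Q = Ksp.
Mg(OH)₂(s) ⇌ Mg²⁺(aq) + 2 OH⁻(aq)
Ksp = [Mg²⁺][OH⁻]^2 = [OH⁻]^2(3.91×10⁻³)
[OH⁻]^2 = 1.12×10⁻¹¹ / (3.91×10⁻³) = 2.86×10⁻⁹
[OH⁻] = 5.35×10⁻⁵ mol L⁻¹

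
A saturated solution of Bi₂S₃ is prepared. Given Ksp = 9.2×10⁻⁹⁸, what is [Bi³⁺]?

3.1×10⁻²⁰ M

Bi₂S₃(s) ⇌ 2 Bi³⁺(aq) + 3 S²⁻(aq)
If s mol/L of Bi₂S₃ dissolves, [Bi³⁺] = 2s and [S²⁻] = 3s.
Ksp = [Bi³⁺]^2[S²⁻]^3 = (2s)^2 · (3s)^3 = 108s^5 = 9.2×10⁻⁹⁸
s = 1.5×10⁻²⁰ M
[Bi³⁺] = 2s = 3.1×10⁻²⁰ M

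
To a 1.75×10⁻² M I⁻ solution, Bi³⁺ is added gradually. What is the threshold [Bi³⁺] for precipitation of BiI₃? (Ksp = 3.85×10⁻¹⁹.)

Precipitation of each salt begins when its ion product equals Ksp.
BiI₃(s) ⇌ Bi³⁺(aq) + 3 I⁻(aq)
Ksp = [Bi³⁺][I⁻]^3 = [Bi³⁺](1.75×10⁻²)^3
[Bi³⁺] = 3.85×10⁻¹⁹ / (1.75×10⁻²)^3 = 7.18×10⁻¹⁴
[Bi³⁺] = 7.18×10⁻¹⁴ M

7.18×10⁻¹⁴ M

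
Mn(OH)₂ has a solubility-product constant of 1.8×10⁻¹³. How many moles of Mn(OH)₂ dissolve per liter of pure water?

Mn(OH)₂(s) ⇌ Mn²⁺(aq) + 2 OH⁻(aq)
For each mole of Mn(OH)₂ that dissolves per liter, [Mn²⁺] = s and [OH⁻] = 2s; let s denote this solubility.
Ksp = [Mn²⁺][OH⁻]^2 = s · (2s)^2 = 4s^3
4s^3 = 1.8×10⁻¹³  ⇒  s^3 = 4.5×10⁻¹⁴
Taking the 3rd root, s = 3.6×10⁻⁵ mol/L.

3.6×10⁻⁵ M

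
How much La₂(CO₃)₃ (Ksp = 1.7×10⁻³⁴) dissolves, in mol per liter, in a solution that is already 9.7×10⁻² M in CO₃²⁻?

2.2×10⁻¹⁶ M

La₂(CO₃)₃(s) ⇌ 2 La³⁺(aq) + 3 CO₃²⁻(aq)
Let s be the solubility of La₂(CO₃)₃ here. The common ion gives [CO₃²⁻] ≈ 9.7×10⁻² M, and [La³⁺] = 2s.
Ksp = [La³⁺]^2[CO₃²⁻]^3 = (2s)^2(9.7×10⁻²)^3
(2s)^2 = 1.7×10⁻³⁴ / (9.7×10⁻²)^3 = 1.9×10⁻³¹
s = 2.2×10⁻¹⁶ M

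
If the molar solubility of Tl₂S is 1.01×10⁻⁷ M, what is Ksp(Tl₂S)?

Tl₂S(s) ⇌ 2 Tl⁺(aq) + S²⁻(aq)
Call the molar solubility s, so that [Tl⁺] = 2s and [S²⁻] = s.
Ksp = [Tl⁺]^2[S²⁻] = (2s)^2 · s = 4s^3
Ksp = 4 × (1.01×10⁻⁷)^3 = 4.12×10⁻²¹

Ksp = 4.12×10⁻²¹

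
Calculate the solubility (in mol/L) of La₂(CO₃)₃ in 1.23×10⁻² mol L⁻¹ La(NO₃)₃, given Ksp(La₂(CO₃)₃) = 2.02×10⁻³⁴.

La₂(CO₃)₃(s) ⇌ 2 La³⁺(aq) + 3 CO₃²⁻(aq)
La³⁺ is already present at 1.23×10⁻² mol L⁻¹. If s mol/L of La₂(CO₃)₃ dissolves, [CO₃²⁻] = 3s while [La³⁺] ≈ 1.23×10⁻² mol L⁻¹.
Ksp = [La³⁺]^2[CO₃²⁻]^3 = (1.23×10⁻²)^2(3s)^3
(3s)^3 = 2.02×10⁻³⁴ / (1.23×10⁻²)^2 = 1.34×10⁻³⁰
s = 3.67×10⁻¹¹ mol L⁻¹

3.67×10⁻¹¹ M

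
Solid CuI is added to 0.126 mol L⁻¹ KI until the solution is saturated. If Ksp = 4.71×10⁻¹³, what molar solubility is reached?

3.74×10⁻¹² M

CuI(s) ⇌ Cu⁺(aq) + I⁻(aq)
I⁻ is already present at 0.126 mol L⁻¹. If s mol/L of CuI dissolves, [Cu⁺] = s while [I⁻] ≈ 0.126 mol L⁻¹.
Ksp = [Cu⁺][I⁻] = s(0.126)
s = 4.71×10⁻¹³ / (0.126) = 3.74×10⁻¹²
s = 3.74×10⁻¹² mol L⁻¹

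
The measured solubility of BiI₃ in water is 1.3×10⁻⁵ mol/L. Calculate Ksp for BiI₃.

BiI₃(s) ⇌ Bi³⁺(aq) + 3 I⁻(aq)
Let s be the molar solubility. Then [Bi³⁺] = s and [I⁻] = 3s.
Ksp = [Bi³⁺][I⁻]^3 = s · (3s)^3 = 27s^4
Ksp = 27 × (1.3×10⁻⁵)^4 = 7.7×10⁻¹⁹

Ksp = 7.7×10⁻¹⁹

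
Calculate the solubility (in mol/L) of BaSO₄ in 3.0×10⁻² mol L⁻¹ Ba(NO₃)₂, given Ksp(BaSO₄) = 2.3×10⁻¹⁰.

BaSO₄(s) ⇌ Ba²⁺(aq) + SO₄²⁻(aq)
The solution already contains Ba²⁺ at 3.0×10⁻² mol L⁻¹. Let s be the molar solubility of BaSO₄.
[Ba²⁺] ≈ 3.0×10⁻² mol L⁻¹ (common ion dominates); [SO₄²⁻] = s.
Ksp = [Ba²⁺][SO₄²⁻] = (3.0×10⁻²)s
s = 2.3×10⁻¹⁰ / (3.0×10⁻²) = 7.7×10⁻⁹
s = 7.7×10⁻⁹ mol L⁻¹

7.7×10⁻⁹ M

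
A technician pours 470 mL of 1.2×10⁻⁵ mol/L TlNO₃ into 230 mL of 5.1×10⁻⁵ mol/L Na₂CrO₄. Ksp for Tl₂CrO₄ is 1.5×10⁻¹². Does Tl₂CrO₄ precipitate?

No

Total volume after mixing = 470 + 230 = 700 mL.
[Tl⁺] = (1.2×10⁻⁵)(470)/700 = 8.1×10⁻⁶ mol/L
[CrO₄²⁻] = (5.1×10⁻⁵)(230)/700 = 1.7×10⁻⁵ mol/L
Q = [Tl⁺]^2[CrO₄²⁻] = 1.1×10⁻¹⁵
Since Q (1.1×10⁻¹⁵) is less than Ksp (1.5×10⁻¹²), no Tl₂CrO₄ precipitates.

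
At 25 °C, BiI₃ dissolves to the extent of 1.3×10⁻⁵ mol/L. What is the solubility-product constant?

Ksp = 7.7×10⁻¹⁹

BiI₃(s) ⇌ Bi³⁺(aq) + 3 I⁻(aq)
Let s be the molar solubility. Then [Bi³⁺] = s and [I⁻] = 3s.
Ksp = [Bi³⁺][I⁻]^3 = s · (3s)^3 = 27s^4
Ksp = 27 × (1.3×10⁻⁵)^4 = 7.7×10⁻¹⁹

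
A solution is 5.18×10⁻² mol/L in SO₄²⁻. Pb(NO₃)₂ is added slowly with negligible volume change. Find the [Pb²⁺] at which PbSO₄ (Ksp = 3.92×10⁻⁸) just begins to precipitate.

7.57×10⁻⁷ M

Each salt precipitates once Q = Ksp for that salt.
PbSO₄(s) ⇌ Pb²⁺(aq) + SO₄²⁻(aq)
Ksp = [Pb²⁺][SO₄²⁻] = [Pb²⁺](5.18×10⁻²)
[Pb²⁺] = 3.92×10⁻⁸ / (5.18×10⁻²) = 7.57×10⁻⁷
[Pb²⁺] = 7.57×10⁻⁷ mol/L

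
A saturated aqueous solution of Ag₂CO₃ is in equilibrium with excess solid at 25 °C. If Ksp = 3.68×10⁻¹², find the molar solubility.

9.73×10⁻⁵ M

Ag₂CO₃(s) ⇌ 2 Ag⁺(aq) + CO₃²⁻(aq)
For each mole of Ag₂CO₃ that dissolves per liter, [Ag⁺] = 2s and [CO₃²⁻] = s; let s denote this solubility.
Ksp = [Ag⁺]^2[CO₃²⁻] = (2s)^2 · s = 4s^3
4s^3 = 3.68×10⁻¹²  ⇒  s^3 = 9.20×10⁻¹³
s = (9.20×10⁻¹³)^(1/3) = 9.73×10⁻⁵ mol L⁻¹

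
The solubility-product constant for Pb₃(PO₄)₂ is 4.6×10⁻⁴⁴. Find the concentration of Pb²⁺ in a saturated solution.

2.5×10⁻⁹ M

Pb₃(PO₄)₂(s) ⇌ 3 Pb²⁺(aq) + 2 PO₄³⁻(aq)
If s mol/L of Pb₃(PO₄)₂ dissolves, [Pb²⁺] = 3s and [PO₄³⁻] = 2s.
Ksp = [Pb²⁺]^3[PO₄³⁻]^2 = (3s)^3 · (2s)^2 = 108s^5 = 4.6×10⁻⁴⁴
s = 8.4×10⁻¹⁰ mol/L
[Pb²⁺] = 3s = 2.5×10⁻⁹ mol/L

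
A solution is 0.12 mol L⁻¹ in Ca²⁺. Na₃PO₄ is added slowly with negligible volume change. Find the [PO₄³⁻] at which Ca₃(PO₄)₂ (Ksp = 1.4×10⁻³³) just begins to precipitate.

Precipitation begins when Q = Ksp.
Ca₃(PO₄)₂(s) ⇌ 3 Ca²⁺(aq) + 2 PO₄³⁻(aq)
Ksp = [Ca²⁺]^3[PO₄³⁻]^2 = [PO₄³⁻]^2(0.12)^3
[PO₄³⁻]^2 = 1.4×10⁻³³ / (0.12)^3 = 8.1×10⁻³¹
[PO₄³⁻] = 9.0×10⁻¹⁶ mol L⁻¹

9.0×10⁻¹⁶ M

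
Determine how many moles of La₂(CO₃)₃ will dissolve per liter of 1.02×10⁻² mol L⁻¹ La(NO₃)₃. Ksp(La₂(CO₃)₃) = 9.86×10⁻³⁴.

7.05×10⁻¹¹ M

La₂(CO₃)₃(s) ⇌ 2 La³⁺(aq) + 3 CO₃²⁻(aq)
With La³⁺ already at 1.02×10⁻² mol L⁻¹ and s small, take [La³⁺] ≈ 1.02×10⁻² mol L⁻¹ and [CO₃²⁻] = 3s.
Ksp = [La³⁺]^2[CO₃²⁻]^3 = (1.02×10⁻²)^2(3s)^3
(3s)^3 = 9.86×10⁻³⁴ / (1.02×10⁻²)^2 = 9.48×10⁻³⁰
s = 7.05×10⁻¹¹ mol L⁻¹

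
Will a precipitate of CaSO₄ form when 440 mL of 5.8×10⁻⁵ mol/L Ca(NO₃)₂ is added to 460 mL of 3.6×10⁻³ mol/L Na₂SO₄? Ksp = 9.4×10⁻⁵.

No

The combined volume is 900 mL.
[Ca²⁺] = (5.8×10⁻⁵)(440)/900 = 2.8×10⁻⁵ mol/L
[SO₄²⁻] = (3.6×10⁻³)(460)/900 = 1.8×10⁻³ mol/L
Q = [Ca²⁺][SO₄²⁻] = 5.2×10⁻⁸
Since Q (5.2×10⁻⁸) is less than Ksp (9.4×10⁻⁵), no CaSO₄ precipitates.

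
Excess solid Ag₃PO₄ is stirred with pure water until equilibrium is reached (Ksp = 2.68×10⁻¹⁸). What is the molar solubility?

1.77×10⁻⁵ M

Ag₃PO₄(s) ⇌ 3 Ag⁺(aq) + PO₄³⁻(aq)
For each mole of Ag₃PO₄ that dissolves per liter, [Ag⁺] = 3s and [PO₄³⁻] = s; let s denote this solubility.
Ksp = [Ag⁺]^3[PO₄³⁻] = (3s)^3 · s = 27s^4
27s^4 = 2.68×10⁻¹⁸  ⇒  s^4 = 9.93×10⁻²⁰
s = 1.77×10⁻⁵ mol/L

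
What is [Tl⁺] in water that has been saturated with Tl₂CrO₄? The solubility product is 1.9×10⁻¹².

1.6×10⁻⁴ M

Tl₂CrO₄(s) ⇌ 2 Tl⁺(aq) + CrO₄²⁻(aq)
For each mole of Tl₂CrO₄ that dissolves per liter, [Tl⁺] = 2s and [CrO₄²⁻] = s; let s denote this solubility.
Ksp = [Tl⁺]^2[CrO₄²⁻] = (2s)^2 · s = 4s^3 = 1.9×10⁻¹²
s = 7.8×10⁻⁵ mol L⁻¹
[Tl⁺] = 2s = 1.6×10⁻⁴ mol L⁻¹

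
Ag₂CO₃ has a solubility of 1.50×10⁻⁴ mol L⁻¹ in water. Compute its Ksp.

Ag₂CO₃(s) ⇌ 2 Ag⁺(aq) + CO₃²⁻(aq)
Let s be the molar solubility. Then [Ag⁺] = 2s and [CO₃²⁻] = s.
Ksp = [Ag⁺]^2[CO₃²⁻] = (2s)^2 · s = 4s^3
Ksp = 4 × (1.50×10⁻⁴)^3 = 1.35×10⁻¹¹

Ksp = 1.35×10⁻¹¹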